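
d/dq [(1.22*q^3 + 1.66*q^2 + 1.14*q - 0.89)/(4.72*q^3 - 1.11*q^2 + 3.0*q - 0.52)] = (-9.1894*q^4 - 3.4416*q^3 + 16.9446*q^2 - 3.7022*q + 2.0772)/(22.2784*q^6 - 10.4784*q^5 + 29.5521*q^4 - 11.5688*q^3 + 10.1544*q^2 - 3.12*q + 0.2704)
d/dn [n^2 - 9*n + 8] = 2*n - 9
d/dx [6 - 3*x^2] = -6*x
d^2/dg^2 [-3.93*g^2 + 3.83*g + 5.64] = -7.86000000000000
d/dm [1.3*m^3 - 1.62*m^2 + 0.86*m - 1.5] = 3.9*m^2 - 3.24*m + 0.86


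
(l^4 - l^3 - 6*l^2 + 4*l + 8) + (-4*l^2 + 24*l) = l^4 - l^3 - 10*l^2 + 28*l + 8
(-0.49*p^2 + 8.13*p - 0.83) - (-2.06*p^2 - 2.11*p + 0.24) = 1.57*p^2 + 10.24*p - 1.07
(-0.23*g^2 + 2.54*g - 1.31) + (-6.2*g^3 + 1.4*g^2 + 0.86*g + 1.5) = -6.2*g^3 + 1.17*g^2 + 3.4*g + 0.19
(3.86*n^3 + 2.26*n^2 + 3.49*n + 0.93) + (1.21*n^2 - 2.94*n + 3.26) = 3.86*n^3 + 3.47*n^2 + 0.55*n + 4.19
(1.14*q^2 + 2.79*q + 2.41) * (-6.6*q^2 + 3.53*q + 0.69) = -7.524*q^4 - 14.3898*q^3 - 5.2707*q^2 + 10.4324*q + 1.6629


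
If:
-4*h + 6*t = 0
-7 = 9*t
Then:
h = -7/6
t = -7/9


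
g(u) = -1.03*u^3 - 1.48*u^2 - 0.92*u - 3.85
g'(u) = -3.09*u^2 - 2.96*u - 0.92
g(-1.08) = -3.29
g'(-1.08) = -1.33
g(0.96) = -7.01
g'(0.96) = -6.61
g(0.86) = -6.39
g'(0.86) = -5.75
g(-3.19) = 17.46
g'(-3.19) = -22.92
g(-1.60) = -1.95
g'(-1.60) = -4.09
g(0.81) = -6.11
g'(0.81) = -5.34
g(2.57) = -33.47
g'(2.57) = -28.94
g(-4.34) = 56.47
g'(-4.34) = -46.28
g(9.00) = -882.88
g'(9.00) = -277.85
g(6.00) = -285.13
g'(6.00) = -129.92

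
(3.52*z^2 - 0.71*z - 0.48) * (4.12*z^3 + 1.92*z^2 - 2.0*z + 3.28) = 14.5024*z^5 + 3.8332*z^4 - 10.3808*z^3 + 12.044*z^2 - 1.3688*z - 1.5744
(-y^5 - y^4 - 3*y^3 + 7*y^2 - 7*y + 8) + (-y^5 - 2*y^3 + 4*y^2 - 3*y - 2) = -2*y^5 - y^4 - 5*y^3 + 11*y^2 - 10*y + 6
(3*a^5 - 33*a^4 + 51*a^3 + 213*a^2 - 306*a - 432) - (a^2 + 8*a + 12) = 3*a^5 - 33*a^4 + 51*a^3 + 212*a^2 - 314*a - 444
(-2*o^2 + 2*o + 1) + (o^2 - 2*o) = 1 - o^2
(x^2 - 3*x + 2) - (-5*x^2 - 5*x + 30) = 6*x^2 + 2*x - 28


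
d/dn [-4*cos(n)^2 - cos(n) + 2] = (8*cos(n) + 1)*sin(n)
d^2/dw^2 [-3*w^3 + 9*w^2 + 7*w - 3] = 18 - 18*w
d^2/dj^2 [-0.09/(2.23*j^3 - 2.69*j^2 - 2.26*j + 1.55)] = ((1.2042*j - 0.4842)*(2.23*j^3 - 2.69*j^2 - 2.26*j + 1.55) - 0.09*(-13.38*j^2 + 10.76*j + 4.52)*(-6.69*j^2 + 5.38*j + 2.26))/(2.23*j^3 - 2.69*j^2 - 2.26*j + 1.55)^3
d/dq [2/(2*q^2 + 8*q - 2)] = 2*(-q - 2)/(q^2 + 4*q - 1)^2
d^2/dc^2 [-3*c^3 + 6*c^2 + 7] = 12 - 18*c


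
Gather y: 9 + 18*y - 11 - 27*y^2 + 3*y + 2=-27*y^2 + 21*y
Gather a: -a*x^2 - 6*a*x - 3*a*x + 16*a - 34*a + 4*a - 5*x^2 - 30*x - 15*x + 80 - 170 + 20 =a*(-x^2 - 9*x - 14) - 5*x^2 - 45*x - 70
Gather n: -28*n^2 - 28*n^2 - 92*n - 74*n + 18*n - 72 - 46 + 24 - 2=-56*n^2 - 148*n - 96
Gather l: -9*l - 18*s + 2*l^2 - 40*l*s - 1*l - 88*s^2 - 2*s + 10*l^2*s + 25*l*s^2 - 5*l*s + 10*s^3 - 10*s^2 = l^2*(10*s + 2) + l*(25*s^2 - 45*s - 10) + 10*s^3 - 98*s^2 - 20*s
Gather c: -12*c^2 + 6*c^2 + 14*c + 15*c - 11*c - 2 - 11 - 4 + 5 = -6*c^2 + 18*c - 12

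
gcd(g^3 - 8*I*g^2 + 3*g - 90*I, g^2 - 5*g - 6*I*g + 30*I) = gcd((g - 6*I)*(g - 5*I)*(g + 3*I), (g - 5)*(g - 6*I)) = g - 6*I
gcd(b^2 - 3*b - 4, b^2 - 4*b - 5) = b + 1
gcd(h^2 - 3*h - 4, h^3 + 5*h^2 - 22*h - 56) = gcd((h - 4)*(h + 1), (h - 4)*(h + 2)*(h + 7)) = h - 4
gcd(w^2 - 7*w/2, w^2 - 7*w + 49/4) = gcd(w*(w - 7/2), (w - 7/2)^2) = w - 7/2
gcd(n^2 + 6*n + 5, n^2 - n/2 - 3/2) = n + 1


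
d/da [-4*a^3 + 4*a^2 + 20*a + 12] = -12*a^2 + 8*a + 20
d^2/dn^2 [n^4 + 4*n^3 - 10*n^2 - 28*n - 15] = 12*n^2 + 24*n - 20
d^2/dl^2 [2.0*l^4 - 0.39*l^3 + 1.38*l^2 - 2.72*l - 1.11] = 24.0*l^2 - 2.34*l + 2.76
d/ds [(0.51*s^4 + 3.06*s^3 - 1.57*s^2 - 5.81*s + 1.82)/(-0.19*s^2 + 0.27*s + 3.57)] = (-0.1938*s^5 - 0.1683*s^4 + 8.9352*s^3 + 31.2448*s^2 - 10.5182*s - 21.2331)/(0.0361*s^4 - 0.1026*s^3 - 1.2837*s^2 + 1.9278*s + 12.7449)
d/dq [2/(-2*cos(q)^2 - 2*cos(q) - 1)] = -(4*sin(q) + 4*sin(2*q))/(2*cos(q) + cos(2*q) + 2)^2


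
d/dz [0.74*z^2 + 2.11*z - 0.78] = 1.48*z + 2.11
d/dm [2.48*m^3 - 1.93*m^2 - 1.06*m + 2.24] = 7.44*m^2 - 3.86*m - 1.06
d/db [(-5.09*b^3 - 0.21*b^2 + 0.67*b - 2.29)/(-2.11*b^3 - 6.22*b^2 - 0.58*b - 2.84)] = (31.2167*b^4 + 8.7318*b^3 + 33.1603*b^2 - 27.2948*b - 3.231)/(4.4521*b^6 + 26.2484*b^5 + 41.136*b^4 + 19.2*b^3 + 35.666*b^2 + 3.2944*b + 8.0656)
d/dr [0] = 0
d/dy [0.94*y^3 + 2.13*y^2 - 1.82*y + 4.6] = 2.82*y^2 + 4.26*y - 1.82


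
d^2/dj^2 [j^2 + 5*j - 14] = 2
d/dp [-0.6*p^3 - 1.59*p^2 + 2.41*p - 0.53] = -1.8*p^2 - 3.18*p + 2.41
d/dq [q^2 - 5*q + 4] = 2*q - 5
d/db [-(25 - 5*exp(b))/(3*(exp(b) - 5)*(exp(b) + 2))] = -5*exp(b)/(3*exp(2*b) + 12*exp(b) + 12)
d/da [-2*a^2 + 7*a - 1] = 7 - 4*a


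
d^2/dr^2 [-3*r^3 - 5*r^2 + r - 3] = -18*r - 10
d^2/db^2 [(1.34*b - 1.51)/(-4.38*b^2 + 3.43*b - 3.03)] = (-(1.34*b - 1.51)*(8.76*b - 3.43)*(17.52*b - 6.86) + (35.2152*b - 22.42)*(4.38*b^2 - 3.43*b + 3.03))/(4.38*b^2 - 3.43*b + 3.03)^3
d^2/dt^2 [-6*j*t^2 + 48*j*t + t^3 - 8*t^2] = -12*j + 6*t - 16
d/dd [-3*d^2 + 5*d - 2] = 5 - 6*d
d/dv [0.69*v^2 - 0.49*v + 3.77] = 1.38*v - 0.49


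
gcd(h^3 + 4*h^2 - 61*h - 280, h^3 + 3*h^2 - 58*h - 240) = h^2 - 3*h - 40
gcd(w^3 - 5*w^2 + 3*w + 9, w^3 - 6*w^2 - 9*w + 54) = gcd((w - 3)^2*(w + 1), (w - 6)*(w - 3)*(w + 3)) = w - 3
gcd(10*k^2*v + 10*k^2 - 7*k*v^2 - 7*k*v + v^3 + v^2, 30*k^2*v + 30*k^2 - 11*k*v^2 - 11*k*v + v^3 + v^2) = -5*k*v - 5*k + v^2 + v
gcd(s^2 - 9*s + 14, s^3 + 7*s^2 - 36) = s - 2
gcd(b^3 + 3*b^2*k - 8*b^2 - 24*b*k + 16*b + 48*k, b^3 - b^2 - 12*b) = b - 4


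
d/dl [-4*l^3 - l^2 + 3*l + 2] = -12*l^2 - 2*l + 3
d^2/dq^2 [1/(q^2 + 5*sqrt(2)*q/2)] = 4*(-2*q*(2*q + 5*sqrt(2)) + (4*q + 5*sqrt(2))^2)/(q^3*(2*q + 5*sqrt(2))^3)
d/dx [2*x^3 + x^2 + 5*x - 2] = 6*x^2 + 2*x + 5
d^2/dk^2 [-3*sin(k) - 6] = 3*sin(k)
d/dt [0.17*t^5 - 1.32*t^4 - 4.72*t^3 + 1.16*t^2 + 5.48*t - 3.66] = 0.85*t^4 - 5.28*t^3 - 14.16*t^2 + 2.32*t + 5.48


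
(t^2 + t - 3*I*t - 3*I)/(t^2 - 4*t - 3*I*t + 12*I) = (t + 1)/(t - 4)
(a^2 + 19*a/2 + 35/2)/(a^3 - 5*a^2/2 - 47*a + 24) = (2*a^2 + 19*a + 35)/(2*a^3 - 5*a^2 - 94*a + 48)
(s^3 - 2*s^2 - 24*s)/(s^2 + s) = (s^2 - 2*s - 24)/(s + 1)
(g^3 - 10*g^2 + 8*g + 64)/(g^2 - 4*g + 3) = (g^3 - 10*g^2 + 8*g + 64)/(g^2 - 4*g + 3)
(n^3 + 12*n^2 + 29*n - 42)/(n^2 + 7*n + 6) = (n^2 + 6*n - 7)/(n + 1)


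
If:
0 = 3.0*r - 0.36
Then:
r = 0.12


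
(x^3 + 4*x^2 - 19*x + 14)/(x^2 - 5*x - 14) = (-x^3 - 4*x^2 + 19*x - 14)/(-x^2 + 5*x + 14)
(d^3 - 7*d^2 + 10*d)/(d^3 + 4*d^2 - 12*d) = (d - 5)/(d + 6)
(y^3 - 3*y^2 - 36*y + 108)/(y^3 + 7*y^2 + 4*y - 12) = (y^2 - 9*y + 18)/(y^2 + y - 2)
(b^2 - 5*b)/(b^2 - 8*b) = (b - 5)/(b - 8)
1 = 1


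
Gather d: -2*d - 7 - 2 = -2*d - 9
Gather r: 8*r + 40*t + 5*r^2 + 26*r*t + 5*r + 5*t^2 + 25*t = 5*r^2 + r*(26*t + 13) + 5*t^2 + 65*t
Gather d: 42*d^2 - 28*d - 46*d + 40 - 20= 42*d^2 - 74*d + 20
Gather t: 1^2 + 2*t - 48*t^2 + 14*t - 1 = -48*t^2 + 16*t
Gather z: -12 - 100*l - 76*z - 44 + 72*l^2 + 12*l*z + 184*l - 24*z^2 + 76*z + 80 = 72*l^2 + 12*l*z + 84*l - 24*z^2 + 24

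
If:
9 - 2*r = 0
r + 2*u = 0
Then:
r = 9/2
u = -9/4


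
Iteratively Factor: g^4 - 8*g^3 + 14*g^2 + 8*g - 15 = (g - 5)*(g^3 - 3*g^2 - g + 3) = (g - 5)*(g - 1)*(g^2 - 2*g - 3) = (g - 5)*(g - 1)*(g + 1)*(g - 3)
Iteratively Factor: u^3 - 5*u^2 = (u - 5)*(u^2) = u*(u - 5)*(u)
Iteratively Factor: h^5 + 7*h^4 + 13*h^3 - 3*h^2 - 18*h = (h - 1)*(h^4 + 8*h^3 + 21*h^2 + 18*h) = (h - 1)*(h + 3)*(h^3 + 5*h^2 + 6*h) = (h - 1)*(h + 2)*(h + 3)*(h^2 + 3*h) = (h - 1)*(h + 2)*(h + 3)^2*(h)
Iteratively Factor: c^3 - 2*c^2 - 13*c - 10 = (c + 1)*(c^2 - 3*c - 10) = (c + 1)*(c + 2)*(c - 5)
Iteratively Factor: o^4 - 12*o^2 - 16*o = (o + 2)*(o^3 - 2*o^2 - 8*o) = o*(o + 2)*(o^2 - 2*o - 8) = o*(o + 2)^2*(o - 4)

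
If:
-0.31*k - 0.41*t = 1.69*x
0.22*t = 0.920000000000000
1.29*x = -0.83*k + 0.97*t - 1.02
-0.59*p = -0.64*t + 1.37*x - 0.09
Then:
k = 7.32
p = 10.16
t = 4.18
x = -2.36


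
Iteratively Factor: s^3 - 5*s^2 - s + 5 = (s + 1)*(s^2 - 6*s + 5) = (s - 1)*(s + 1)*(s - 5)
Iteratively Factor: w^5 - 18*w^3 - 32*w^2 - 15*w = (w - 5)*(w^4 + 5*w^3 + 7*w^2 + 3*w) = (w - 5)*(w + 3)*(w^3 + 2*w^2 + w) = (w - 5)*(w + 1)*(w + 3)*(w^2 + w) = (w - 5)*(w + 1)^2*(w + 3)*(w)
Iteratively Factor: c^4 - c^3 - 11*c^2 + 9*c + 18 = (c + 3)*(c^3 - 4*c^2 + c + 6) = (c - 2)*(c + 3)*(c^2 - 2*c - 3) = (c - 2)*(c + 1)*(c + 3)*(c - 3)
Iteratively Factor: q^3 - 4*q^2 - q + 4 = (q + 1)*(q^2 - 5*q + 4) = (q - 1)*(q + 1)*(q - 4)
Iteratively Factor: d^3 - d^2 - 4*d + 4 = (d - 1)*(d^2 - 4) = (d - 1)*(d + 2)*(d - 2)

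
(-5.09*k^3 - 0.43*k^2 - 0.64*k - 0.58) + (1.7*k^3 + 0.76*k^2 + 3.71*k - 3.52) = -3.39*k^3 + 0.33*k^2 + 3.07*k - 4.1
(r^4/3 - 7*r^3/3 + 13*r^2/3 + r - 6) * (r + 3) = r^5/3 - 4*r^4/3 - 8*r^3/3 + 14*r^2 - 3*r - 18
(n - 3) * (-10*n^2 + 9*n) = -10*n^3 + 39*n^2 - 27*n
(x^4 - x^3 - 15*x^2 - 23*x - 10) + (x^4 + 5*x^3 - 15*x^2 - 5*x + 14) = 2*x^4 + 4*x^3 - 30*x^2 - 28*x + 4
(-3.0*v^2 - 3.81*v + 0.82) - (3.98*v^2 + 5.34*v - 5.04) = -6.98*v^2 - 9.15*v + 5.86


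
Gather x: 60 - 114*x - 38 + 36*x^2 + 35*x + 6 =36*x^2 - 79*x + 28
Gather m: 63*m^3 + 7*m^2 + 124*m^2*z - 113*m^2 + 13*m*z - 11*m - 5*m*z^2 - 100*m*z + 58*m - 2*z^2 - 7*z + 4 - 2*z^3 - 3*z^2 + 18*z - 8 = 63*m^3 + m^2*(124*z - 106) + m*(-5*z^2 - 87*z + 47) - 2*z^3 - 5*z^2 + 11*z - 4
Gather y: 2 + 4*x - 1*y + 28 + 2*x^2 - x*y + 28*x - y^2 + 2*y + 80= 2*x^2 + 32*x - y^2 + y*(1 - x) + 110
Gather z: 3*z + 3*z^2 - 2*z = 3*z^2 + z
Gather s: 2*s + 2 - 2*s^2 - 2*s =2 - 2*s^2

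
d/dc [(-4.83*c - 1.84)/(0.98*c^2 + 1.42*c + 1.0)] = (4.7334*c^2 + 3.6064*c - 2.2172)/(0.9604*c^4 + 2.7832*c^3 + 3.9764*c^2 + 2.84*c + 1.0)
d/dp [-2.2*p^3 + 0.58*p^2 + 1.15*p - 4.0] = -6.6*p^2 + 1.16*p + 1.15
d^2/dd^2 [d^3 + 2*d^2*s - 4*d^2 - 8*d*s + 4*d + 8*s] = 6*d + 4*s - 8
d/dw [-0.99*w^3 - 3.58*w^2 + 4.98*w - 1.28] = -2.97*w^2 - 7.16*w + 4.98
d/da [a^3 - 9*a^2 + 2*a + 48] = 3*a^2 - 18*a + 2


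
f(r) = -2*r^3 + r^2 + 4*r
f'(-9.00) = -500.00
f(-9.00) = 1503.00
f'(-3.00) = -56.00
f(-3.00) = 51.00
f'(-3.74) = -87.41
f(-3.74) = 103.65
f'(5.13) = -143.64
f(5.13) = -223.17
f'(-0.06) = 3.86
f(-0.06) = -0.24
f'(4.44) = -105.40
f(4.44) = -137.58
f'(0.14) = 4.16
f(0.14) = 0.57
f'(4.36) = -101.34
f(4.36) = -129.31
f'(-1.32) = -9.09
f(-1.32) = 1.06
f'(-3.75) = -87.88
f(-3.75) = 104.53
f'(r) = -6*r^2 + 2*r + 4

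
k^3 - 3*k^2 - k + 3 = (k - 3)*(k - 1)*(k + 1)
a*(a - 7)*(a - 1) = a^3 - 8*a^2 + 7*a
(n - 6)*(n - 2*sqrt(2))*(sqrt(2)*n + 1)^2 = 2*n^4 - 12*n^3 - 2*sqrt(2)*n^3 - 7*n^2 + 12*sqrt(2)*n^2 - 2*sqrt(2)*n + 42*n + 12*sqrt(2)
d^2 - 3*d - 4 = (d - 4)*(d + 1)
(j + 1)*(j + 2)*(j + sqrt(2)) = j^3 + sqrt(2)*j^2 + 3*j^2 + 2*j + 3*sqrt(2)*j + 2*sqrt(2)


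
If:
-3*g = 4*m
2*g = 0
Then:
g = 0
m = 0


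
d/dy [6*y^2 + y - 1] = 12*y + 1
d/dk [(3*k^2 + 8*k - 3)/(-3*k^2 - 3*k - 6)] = (5*k^2 - 18*k - 19)/(3*(k^4 + 2*k^3 + 5*k^2 + 4*k + 4))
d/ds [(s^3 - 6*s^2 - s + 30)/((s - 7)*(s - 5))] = (s^2 - 14*s + 13)/(s^2 - 14*s + 49)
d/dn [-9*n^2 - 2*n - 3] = -18*n - 2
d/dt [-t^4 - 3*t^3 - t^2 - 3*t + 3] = -4*t^3 - 9*t^2 - 2*t - 3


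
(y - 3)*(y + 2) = y^2 - y - 6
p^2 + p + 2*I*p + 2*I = (p + 1)*(p + 2*I)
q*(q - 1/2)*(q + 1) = q^3 + q^2/2 - q/2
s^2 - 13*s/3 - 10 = (s - 6)*(s + 5/3)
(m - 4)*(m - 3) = m^2 - 7*m + 12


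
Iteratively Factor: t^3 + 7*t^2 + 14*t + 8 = (t + 2)*(t^2 + 5*t + 4) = (t + 2)*(t + 4)*(t + 1)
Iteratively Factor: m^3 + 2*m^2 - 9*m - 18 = (m + 2)*(m^2 - 9) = (m + 2)*(m + 3)*(m - 3)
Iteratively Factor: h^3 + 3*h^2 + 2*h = (h + 2)*(h^2 + h) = (h + 1)*(h + 2)*(h)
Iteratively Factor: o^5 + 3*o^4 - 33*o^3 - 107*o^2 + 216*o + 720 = (o + 4)*(o^4 - o^3 - 29*o^2 + 9*o + 180) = (o - 3)*(o + 4)*(o^3 + 2*o^2 - 23*o - 60) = (o - 3)*(o + 3)*(o + 4)*(o^2 - o - 20) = (o - 5)*(o - 3)*(o + 3)*(o + 4)*(o + 4)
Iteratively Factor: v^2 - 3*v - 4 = (v - 4)*(v + 1)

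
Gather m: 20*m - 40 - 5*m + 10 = 15*m - 30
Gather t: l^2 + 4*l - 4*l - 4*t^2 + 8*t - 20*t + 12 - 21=l^2 - 4*t^2 - 12*t - 9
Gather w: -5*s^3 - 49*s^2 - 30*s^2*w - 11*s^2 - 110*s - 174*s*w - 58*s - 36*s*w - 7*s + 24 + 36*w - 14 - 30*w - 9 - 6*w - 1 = -5*s^3 - 60*s^2 - 175*s + w*(-30*s^2 - 210*s)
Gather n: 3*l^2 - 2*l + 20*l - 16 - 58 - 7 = 3*l^2 + 18*l - 81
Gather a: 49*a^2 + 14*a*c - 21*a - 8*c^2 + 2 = 49*a^2 + a*(14*c - 21) - 8*c^2 + 2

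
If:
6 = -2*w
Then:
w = -3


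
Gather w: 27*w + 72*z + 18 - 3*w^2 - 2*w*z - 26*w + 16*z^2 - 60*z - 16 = -3*w^2 + w*(1 - 2*z) + 16*z^2 + 12*z + 2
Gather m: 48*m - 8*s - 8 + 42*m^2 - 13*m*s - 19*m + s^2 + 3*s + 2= 42*m^2 + m*(29 - 13*s) + s^2 - 5*s - 6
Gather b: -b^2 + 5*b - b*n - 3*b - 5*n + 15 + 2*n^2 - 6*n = -b^2 + b*(2 - n) + 2*n^2 - 11*n + 15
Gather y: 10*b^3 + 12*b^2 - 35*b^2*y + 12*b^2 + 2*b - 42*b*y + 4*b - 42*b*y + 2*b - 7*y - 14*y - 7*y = 10*b^3 + 24*b^2 + 8*b + y*(-35*b^2 - 84*b - 28)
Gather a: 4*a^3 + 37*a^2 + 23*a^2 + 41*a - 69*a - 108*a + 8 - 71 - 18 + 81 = 4*a^3 + 60*a^2 - 136*a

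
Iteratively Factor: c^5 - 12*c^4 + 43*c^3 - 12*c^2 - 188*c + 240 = (c + 2)*(c^4 - 14*c^3 + 71*c^2 - 154*c + 120) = (c - 3)*(c + 2)*(c^3 - 11*c^2 + 38*c - 40) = (c - 3)*(c - 2)*(c + 2)*(c^2 - 9*c + 20) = (c - 4)*(c - 3)*(c - 2)*(c + 2)*(c - 5)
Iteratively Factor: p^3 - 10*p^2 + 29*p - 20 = (p - 4)*(p^2 - 6*p + 5) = (p - 5)*(p - 4)*(p - 1)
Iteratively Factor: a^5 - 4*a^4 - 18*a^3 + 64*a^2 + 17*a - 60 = (a - 3)*(a^4 - a^3 - 21*a^2 + a + 20) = (a - 3)*(a + 4)*(a^3 - 5*a^2 - a + 5) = (a - 3)*(a + 1)*(a + 4)*(a^2 - 6*a + 5) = (a - 3)*(a - 1)*(a + 1)*(a + 4)*(a - 5)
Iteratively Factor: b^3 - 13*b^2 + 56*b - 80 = (b - 4)*(b^2 - 9*b + 20) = (b - 5)*(b - 4)*(b - 4)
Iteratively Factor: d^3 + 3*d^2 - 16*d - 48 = (d - 4)*(d^2 + 7*d + 12) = (d - 4)*(d + 3)*(d + 4)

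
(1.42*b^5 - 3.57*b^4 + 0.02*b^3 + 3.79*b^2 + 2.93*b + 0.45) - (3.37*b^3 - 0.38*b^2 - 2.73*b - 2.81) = 1.42*b^5 - 3.57*b^4 - 3.35*b^3 + 4.17*b^2 + 5.66*b + 3.26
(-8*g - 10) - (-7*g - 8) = -g - 2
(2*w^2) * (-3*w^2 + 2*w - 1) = -6*w^4 + 4*w^3 - 2*w^2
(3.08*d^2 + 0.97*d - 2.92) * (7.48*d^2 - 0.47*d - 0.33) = 23.0384*d^4 + 5.808*d^3 - 23.3139*d^2 + 1.0523*d + 0.9636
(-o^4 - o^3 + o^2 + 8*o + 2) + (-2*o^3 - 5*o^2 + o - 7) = -o^4 - 3*o^3 - 4*o^2 + 9*o - 5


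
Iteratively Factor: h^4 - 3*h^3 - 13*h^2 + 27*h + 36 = (h + 1)*(h^3 - 4*h^2 - 9*h + 36) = (h - 4)*(h + 1)*(h^2 - 9) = (h - 4)*(h - 3)*(h + 1)*(h + 3)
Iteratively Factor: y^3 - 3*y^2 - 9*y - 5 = (y - 5)*(y^2 + 2*y + 1) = (y - 5)*(y + 1)*(y + 1)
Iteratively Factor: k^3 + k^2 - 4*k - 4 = (k + 1)*(k^2 - 4) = (k - 2)*(k + 1)*(k + 2)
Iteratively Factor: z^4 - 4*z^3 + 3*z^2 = (z)*(z^3 - 4*z^2 + 3*z) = z^2*(z^2 - 4*z + 3) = z^2*(z - 1)*(z - 3)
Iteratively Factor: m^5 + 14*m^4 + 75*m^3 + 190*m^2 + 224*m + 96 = (m + 4)*(m^4 + 10*m^3 + 35*m^2 + 50*m + 24) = (m + 3)*(m + 4)*(m^3 + 7*m^2 + 14*m + 8) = (m + 3)*(m + 4)^2*(m^2 + 3*m + 2) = (m + 1)*(m + 3)*(m + 4)^2*(m + 2)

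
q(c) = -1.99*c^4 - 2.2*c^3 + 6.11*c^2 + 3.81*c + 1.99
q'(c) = -7.96*c^3 - 6.6*c^2 + 12.22*c + 3.81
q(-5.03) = -856.48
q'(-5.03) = 788.38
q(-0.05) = 1.82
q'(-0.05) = 3.18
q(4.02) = -546.58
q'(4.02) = -570.84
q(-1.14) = 5.49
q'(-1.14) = -6.91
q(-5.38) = -1166.25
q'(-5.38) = 986.57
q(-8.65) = -9290.76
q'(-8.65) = 4556.11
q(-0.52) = 1.82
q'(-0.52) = -3.21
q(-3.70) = -189.98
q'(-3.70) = 271.44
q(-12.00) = -36626.93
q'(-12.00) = 12661.65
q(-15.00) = -91999.16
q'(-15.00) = 25200.51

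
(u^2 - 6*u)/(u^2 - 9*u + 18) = u/(u - 3)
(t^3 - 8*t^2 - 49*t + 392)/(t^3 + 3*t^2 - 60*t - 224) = (t - 7)/(t + 4)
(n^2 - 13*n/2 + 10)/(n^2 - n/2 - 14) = (2*n - 5)/(2*n + 7)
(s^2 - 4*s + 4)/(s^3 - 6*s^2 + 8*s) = (s - 2)/(s*(s - 4))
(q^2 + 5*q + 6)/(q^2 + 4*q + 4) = (q + 3)/(q + 2)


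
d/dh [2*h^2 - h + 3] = 4*h - 1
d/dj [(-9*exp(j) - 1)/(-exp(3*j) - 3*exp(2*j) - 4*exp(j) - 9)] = (-18*exp(3*j) - 30*exp(2*j) - 6*exp(j) + 77)*exp(j)/(exp(6*j) + 6*exp(5*j) + 17*exp(4*j) + 42*exp(3*j) + 70*exp(2*j) + 72*exp(j) + 81)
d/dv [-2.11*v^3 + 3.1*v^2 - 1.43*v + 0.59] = -6.33*v^2 + 6.2*v - 1.43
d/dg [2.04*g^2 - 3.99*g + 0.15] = 4.08*g - 3.99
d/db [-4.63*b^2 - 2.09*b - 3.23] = -9.26*b - 2.09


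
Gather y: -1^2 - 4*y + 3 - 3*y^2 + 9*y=-3*y^2 + 5*y + 2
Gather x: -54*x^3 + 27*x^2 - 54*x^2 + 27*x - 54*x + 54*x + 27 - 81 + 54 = -54*x^3 - 27*x^2 + 27*x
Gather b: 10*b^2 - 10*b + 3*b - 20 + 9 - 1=10*b^2 - 7*b - 12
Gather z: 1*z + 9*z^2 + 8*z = 9*z^2 + 9*z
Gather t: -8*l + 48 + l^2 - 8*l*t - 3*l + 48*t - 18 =l^2 - 11*l + t*(48 - 8*l) + 30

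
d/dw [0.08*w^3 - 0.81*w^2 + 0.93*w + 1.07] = 0.24*w^2 - 1.62*w + 0.93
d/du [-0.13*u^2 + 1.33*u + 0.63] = 1.33 - 0.26*u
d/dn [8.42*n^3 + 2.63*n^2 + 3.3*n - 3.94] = 25.26*n^2 + 5.26*n + 3.3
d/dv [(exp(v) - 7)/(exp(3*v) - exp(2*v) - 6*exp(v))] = ((exp(v) - 7)*(-3*exp(2*v) + 2*exp(v) + 6) - (-exp(2*v) + exp(v) + 6)*exp(v))*exp(-v)/(-exp(2*v) + exp(v) + 6)^2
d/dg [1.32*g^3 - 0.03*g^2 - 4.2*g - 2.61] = 3.96*g^2 - 0.06*g - 4.2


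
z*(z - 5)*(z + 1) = z^3 - 4*z^2 - 5*z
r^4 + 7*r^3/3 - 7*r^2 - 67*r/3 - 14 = (r - 3)*(r + 1)*(r + 2)*(r + 7/3)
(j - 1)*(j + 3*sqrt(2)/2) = j^2 - j + 3*sqrt(2)*j/2 - 3*sqrt(2)/2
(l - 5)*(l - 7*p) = l^2 - 7*l*p - 5*l + 35*p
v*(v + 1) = v^2 + v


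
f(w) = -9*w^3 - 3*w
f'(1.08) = -34.49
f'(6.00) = -975.00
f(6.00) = -1962.00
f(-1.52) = 36.17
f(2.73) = -191.31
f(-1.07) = 14.24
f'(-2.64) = -191.18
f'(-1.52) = -65.38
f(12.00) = -15588.00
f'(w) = -27*w^2 - 3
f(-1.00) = 12.00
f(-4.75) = 978.80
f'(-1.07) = -33.91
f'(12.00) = -3891.00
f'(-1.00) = -30.00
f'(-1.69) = -80.11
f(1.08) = -14.58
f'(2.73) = -204.23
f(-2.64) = 173.52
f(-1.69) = 48.51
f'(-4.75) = -612.19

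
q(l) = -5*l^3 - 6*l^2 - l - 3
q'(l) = -15*l^2 - 12*l - 1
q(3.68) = -337.11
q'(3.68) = -248.30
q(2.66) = -142.22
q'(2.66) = -139.05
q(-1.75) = 7.17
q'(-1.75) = -25.94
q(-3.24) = 107.32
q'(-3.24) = -119.58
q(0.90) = -12.40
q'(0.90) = -23.95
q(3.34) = -259.57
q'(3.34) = -208.41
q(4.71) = -663.25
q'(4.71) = -390.28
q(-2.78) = 60.83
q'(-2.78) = -83.57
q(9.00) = -4143.00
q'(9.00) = -1324.00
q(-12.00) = 7785.00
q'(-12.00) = -2017.00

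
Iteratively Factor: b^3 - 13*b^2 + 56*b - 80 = (b - 4)*(b^2 - 9*b + 20) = (b - 4)^2*(b - 5)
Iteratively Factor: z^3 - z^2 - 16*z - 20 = (z + 2)*(z^2 - 3*z - 10) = (z - 5)*(z + 2)*(z + 2)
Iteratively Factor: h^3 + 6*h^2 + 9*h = (h + 3)*(h^2 + 3*h) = (h + 3)^2*(h)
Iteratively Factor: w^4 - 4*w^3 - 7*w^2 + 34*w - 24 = (w + 3)*(w^3 - 7*w^2 + 14*w - 8) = (w - 1)*(w + 3)*(w^2 - 6*w + 8) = (w - 4)*(w - 1)*(w + 3)*(w - 2)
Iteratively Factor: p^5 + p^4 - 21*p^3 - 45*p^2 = (p - 5)*(p^4 + 6*p^3 + 9*p^2) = p*(p - 5)*(p^3 + 6*p^2 + 9*p) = p*(p - 5)*(p + 3)*(p^2 + 3*p) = p*(p - 5)*(p + 3)^2*(p)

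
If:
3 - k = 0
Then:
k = 3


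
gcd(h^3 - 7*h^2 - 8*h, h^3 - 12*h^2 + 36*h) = h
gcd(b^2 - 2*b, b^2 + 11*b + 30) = 1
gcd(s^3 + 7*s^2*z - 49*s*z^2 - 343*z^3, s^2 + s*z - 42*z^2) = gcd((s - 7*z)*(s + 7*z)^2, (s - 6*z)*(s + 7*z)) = s + 7*z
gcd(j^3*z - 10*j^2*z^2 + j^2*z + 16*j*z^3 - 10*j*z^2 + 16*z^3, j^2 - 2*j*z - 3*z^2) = 1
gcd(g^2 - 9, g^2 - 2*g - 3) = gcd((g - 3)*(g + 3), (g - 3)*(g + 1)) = g - 3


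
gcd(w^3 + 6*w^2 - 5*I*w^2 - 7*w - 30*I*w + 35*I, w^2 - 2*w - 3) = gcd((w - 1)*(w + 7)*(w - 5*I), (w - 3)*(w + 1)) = 1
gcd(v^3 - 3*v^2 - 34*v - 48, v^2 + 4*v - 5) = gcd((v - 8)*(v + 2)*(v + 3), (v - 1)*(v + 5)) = 1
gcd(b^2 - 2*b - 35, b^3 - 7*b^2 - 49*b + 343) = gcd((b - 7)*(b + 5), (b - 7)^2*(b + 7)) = b - 7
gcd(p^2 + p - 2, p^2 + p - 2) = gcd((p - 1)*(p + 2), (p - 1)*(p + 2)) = p^2 + p - 2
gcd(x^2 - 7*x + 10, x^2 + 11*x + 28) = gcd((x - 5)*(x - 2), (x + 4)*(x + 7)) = 1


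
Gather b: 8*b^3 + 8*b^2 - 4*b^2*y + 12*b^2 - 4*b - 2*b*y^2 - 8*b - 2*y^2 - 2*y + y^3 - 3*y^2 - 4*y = 8*b^3 + b^2*(20 - 4*y) + b*(-2*y^2 - 12) + y^3 - 5*y^2 - 6*y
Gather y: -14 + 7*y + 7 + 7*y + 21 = 14*y + 14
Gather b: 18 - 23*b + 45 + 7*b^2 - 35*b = 7*b^2 - 58*b + 63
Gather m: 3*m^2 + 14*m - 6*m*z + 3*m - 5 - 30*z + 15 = 3*m^2 + m*(17 - 6*z) - 30*z + 10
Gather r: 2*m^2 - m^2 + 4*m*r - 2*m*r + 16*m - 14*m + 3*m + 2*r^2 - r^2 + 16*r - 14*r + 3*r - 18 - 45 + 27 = m^2 + 5*m + r^2 + r*(2*m + 5) - 36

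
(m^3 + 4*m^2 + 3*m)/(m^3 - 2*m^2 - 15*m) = (m + 1)/(m - 5)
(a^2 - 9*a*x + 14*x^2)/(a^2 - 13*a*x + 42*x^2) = (-a + 2*x)/(-a + 6*x)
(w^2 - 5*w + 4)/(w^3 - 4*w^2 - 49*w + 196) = (w - 1)/(w^2 - 49)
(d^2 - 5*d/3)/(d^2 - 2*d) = (d - 5/3)/(d - 2)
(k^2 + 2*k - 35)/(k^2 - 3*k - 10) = (k + 7)/(k + 2)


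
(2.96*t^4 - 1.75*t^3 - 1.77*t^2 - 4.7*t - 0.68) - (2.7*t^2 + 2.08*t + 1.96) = 2.96*t^4 - 1.75*t^3 - 4.47*t^2 - 6.78*t - 2.64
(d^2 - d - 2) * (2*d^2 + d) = 2*d^4 - d^3 - 5*d^2 - 2*d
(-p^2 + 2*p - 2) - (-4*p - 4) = -p^2 + 6*p + 2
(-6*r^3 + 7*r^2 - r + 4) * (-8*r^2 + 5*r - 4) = 48*r^5 - 86*r^4 + 67*r^3 - 65*r^2 + 24*r - 16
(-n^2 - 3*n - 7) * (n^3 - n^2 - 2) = -n^5 - 2*n^4 - 4*n^3 + 9*n^2 + 6*n + 14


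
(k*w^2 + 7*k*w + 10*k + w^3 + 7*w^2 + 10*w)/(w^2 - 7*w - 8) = (k*w^2 + 7*k*w + 10*k + w^3 + 7*w^2 + 10*w)/(w^2 - 7*w - 8)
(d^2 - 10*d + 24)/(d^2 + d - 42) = (d - 4)/(d + 7)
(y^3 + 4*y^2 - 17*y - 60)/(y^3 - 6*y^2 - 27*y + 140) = (y + 3)/(y - 7)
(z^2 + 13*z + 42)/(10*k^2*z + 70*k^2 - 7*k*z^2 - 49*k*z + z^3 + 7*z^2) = (z + 6)/(10*k^2 - 7*k*z + z^2)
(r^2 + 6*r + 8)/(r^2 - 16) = (r + 2)/(r - 4)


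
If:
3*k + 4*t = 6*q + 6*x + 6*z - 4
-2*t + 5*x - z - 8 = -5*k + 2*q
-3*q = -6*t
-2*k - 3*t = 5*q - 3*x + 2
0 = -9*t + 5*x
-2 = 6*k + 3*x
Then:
No Solution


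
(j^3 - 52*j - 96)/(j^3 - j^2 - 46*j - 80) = (j + 6)/(j + 5)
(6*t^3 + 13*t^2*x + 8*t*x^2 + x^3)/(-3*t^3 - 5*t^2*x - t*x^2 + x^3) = (6*t + x)/(-3*t + x)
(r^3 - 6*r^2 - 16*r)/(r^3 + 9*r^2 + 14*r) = (r - 8)/(r + 7)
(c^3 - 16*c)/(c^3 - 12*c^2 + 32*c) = (c + 4)/(c - 8)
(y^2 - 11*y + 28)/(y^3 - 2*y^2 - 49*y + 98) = (y - 4)/(y^2 + 5*y - 14)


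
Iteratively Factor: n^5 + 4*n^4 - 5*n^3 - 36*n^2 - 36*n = (n)*(n^4 + 4*n^3 - 5*n^2 - 36*n - 36) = n*(n - 3)*(n^3 + 7*n^2 + 16*n + 12) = n*(n - 3)*(n + 2)*(n^2 + 5*n + 6) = n*(n - 3)*(n + 2)^2*(n + 3)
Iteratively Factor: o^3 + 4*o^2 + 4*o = (o + 2)*(o^2 + 2*o) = (o + 2)^2*(o)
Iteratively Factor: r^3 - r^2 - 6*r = (r + 2)*(r^2 - 3*r) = (r - 3)*(r + 2)*(r)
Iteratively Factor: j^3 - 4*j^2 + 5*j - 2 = (j - 2)*(j^2 - 2*j + 1) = (j - 2)*(j - 1)*(j - 1)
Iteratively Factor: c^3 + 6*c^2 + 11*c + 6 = (c + 2)*(c^2 + 4*c + 3) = (c + 1)*(c + 2)*(c + 3)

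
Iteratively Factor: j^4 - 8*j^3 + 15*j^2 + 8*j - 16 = (j - 4)*(j^3 - 4*j^2 - j + 4) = (j - 4)^2*(j^2 - 1) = (j - 4)^2*(j + 1)*(j - 1)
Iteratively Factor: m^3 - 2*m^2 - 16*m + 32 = (m + 4)*(m^2 - 6*m + 8) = (m - 4)*(m + 4)*(m - 2)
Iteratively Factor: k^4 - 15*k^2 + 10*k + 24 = (k + 4)*(k^3 - 4*k^2 + k + 6) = (k - 3)*(k + 4)*(k^2 - k - 2) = (k - 3)*(k - 2)*(k + 4)*(k + 1)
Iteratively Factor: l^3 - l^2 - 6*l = (l + 2)*(l^2 - 3*l) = l*(l + 2)*(l - 3)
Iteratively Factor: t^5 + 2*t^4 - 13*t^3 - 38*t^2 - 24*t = (t)*(t^4 + 2*t^3 - 13*t^2 - 38*t - 24) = t*(t + 1)*(t^3 + t^2 - 14*t - 24) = t*(t + 1)*(t + 2)*(t^2 - t - 12) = t*(t + 1)*(t + 2)*(t + 3)*(t - 4)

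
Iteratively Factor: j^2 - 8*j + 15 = (j - 5)*(j - 3)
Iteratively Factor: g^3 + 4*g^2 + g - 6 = (g - 1)*(g^2 + 5*g + 6) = (g - 1)*(g + 2)*(g + 3)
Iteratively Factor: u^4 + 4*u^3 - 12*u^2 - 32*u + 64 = (u + 4)*(u^3 - 12*u + 16) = (u - 2)*(u + 4)*(u^2 + 2*u - 8) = (u - 2)^2*(u + 4)*(u + 4)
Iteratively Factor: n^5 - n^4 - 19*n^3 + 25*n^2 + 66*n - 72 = (n - 3)*(n^4 + 2*n^3 - 13*n^2 - 14*n + 24) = (n - 3)*(n + 4)*(n^3 - 2*n^2 - 5*n + 6) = (n - 3)*(n + 2)*(n + 4)*(n^2 - 4*n + 3) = (n - 3)*(n - 1)*(n + 2)*(n + 4)*(n - 3)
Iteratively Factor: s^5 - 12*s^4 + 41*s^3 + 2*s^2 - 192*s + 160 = (s - 4)*(s^4 - 8*s^3 + 9*s^2 + 38*s - 40) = (s - 5)*(s - 4)*(s^3 - 3*s^2 - 6*s + 8) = (s - 5)*(s - 4)*(s - 1)*(s^2 - 2*s - 8) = (s - 5)*(s - 4)^2*(s - 1)*(s + 2)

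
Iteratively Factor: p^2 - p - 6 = (p - 3)*(p + 2)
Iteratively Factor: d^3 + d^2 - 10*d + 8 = (d - 1)*(d^2 + 2*d - 8) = (d - 2)*(d - 1)*(d + 4)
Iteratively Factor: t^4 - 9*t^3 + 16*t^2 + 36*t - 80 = (t + 2)*(t^3 - 11*t^2 + 38*t - 40) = (t - 2)*(t + 2)*(t^2 - 9*t + 20) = (t - 4)*(t - 2)*(t + 2)*(t - 5)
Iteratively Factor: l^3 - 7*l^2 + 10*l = (l - 2)*(l^2 - 5*l) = (l - 5)*(l - 2)*(l)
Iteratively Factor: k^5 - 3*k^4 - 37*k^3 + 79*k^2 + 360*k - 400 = (k - 1)*(k^4 - 2*k^3 - 39*k^2 + 40*k + 400) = (k - 1)*(k + 4)*(k^3 - 6*k^2 - 15*k + 100) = (k - 5)*(k - 1)*(k + 4)*(k^2 - k - 20) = (k - 5)*(k - 1)*(k + 4)^2*(k - 5)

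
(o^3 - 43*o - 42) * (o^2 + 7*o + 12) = o^5 + 7*o^4 - 31*o^3 - 343*o^2 - 810*o - 504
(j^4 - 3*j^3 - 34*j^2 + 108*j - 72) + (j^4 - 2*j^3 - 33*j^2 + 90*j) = 2*j^4 - 5*j^3 - 67*j^2 + 198*j - 72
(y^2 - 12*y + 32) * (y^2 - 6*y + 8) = y^4 - 18*y^3 + 112*y^2 - 288*y + 256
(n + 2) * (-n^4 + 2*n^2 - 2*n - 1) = -n^5 - 2*n^4 + 2*n^3 + 2*n^2 - 5*n - 2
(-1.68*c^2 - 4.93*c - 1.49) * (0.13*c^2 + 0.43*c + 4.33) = -0.2184*c^4 - 1.3633*c^3 - 9.588*c^2 - 21.9876*c - 6.4517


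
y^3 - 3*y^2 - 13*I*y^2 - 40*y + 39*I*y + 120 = (y - 3)*(y - 8*I)*(y - 5*I)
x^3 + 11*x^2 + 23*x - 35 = (x - 1)*(x + 5)*(x + 7)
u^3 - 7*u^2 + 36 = (u - 6)*(u - 3)*(u + 2)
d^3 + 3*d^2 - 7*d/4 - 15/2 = (d - 3/2)*(d + 2)*(d + 5/2)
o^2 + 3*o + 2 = (o + 1)*(o + 2)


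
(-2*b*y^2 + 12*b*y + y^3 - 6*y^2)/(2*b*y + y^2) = (-2*b*y + 12*b + y^2 - 6*y)/(2*b + y)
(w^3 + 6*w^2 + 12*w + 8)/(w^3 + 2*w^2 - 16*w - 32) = (w^2 + 4*w + 4)/(w^2 - 16)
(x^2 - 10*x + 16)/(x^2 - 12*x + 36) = (x^2 - 10*x + 16)/(x^2 - 12*x + 36)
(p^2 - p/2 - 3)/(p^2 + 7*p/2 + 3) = (p - 2)/(p + 2)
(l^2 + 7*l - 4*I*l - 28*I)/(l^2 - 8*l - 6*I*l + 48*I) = (l^2 + l*(7 - 4*I) - 28*I)/(l^2 + l*(-8 - 6*I) + 48*I)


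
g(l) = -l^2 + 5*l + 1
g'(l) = 5 - 2*l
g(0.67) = 3.90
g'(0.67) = 3.66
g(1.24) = 5.66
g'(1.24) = 2.52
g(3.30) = 6.61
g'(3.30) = -1.60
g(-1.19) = -6.37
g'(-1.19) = 7.38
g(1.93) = 6.93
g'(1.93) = 1.14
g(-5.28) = -53.28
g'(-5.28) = 15.56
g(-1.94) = -12.46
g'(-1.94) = 8.88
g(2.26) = 7.19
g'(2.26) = 0.48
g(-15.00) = -299.00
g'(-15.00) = 35.00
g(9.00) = -35.00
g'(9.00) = -13.00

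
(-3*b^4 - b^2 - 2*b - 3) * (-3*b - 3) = 9*b^5 + 9*b^4 + 3*b^3 + 9*b^2 + 15*b + 9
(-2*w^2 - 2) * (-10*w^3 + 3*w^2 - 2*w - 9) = 20*w^5 - 6*w^4 + 24*w^3 + 12*w^2 + 4*w + 18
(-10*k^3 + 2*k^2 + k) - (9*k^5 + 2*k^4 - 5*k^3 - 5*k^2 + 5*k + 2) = -9*k^5 - 2*k^4 - 5*k^3 + 7*k^2 - 4*k - 2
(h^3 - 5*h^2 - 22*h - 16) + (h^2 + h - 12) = h^3 - 4*h^2 - 21*h - 28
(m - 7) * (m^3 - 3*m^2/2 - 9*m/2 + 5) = m^4 - 17*m^3/2 + 6*m^2 + 73*m/2 - 35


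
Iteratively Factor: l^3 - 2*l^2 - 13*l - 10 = (l - 5)*(l^2 + 3*l + 2) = (l - 5)*(l + 2)*(l + 1)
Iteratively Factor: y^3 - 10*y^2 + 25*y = (y)*(y^2 - 10*y + 25) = y*(y - 5)*(y - 5)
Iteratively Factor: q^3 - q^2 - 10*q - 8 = (q + 1)*(q^2 - 2*q - 8) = (q - 4)*(q + 1)*(q + 2)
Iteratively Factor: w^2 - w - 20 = (w + 4)*(w - 5)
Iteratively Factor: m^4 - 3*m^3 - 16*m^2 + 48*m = (m - 4)*(m^3 + m^2 - 12*m) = m*(m - 4)*(m^2 + m - 12) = m*(m - 4)*(m + 4)*(m - 3)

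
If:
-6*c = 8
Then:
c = -4/3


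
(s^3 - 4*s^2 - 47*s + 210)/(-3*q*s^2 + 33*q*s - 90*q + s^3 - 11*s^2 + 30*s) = (-s - 7)/(3*q - s)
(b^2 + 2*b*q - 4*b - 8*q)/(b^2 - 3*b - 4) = (b + 2*q)/(b + 1)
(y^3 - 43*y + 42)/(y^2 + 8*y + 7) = (y^2 - 7*y + 6)/(y + 1)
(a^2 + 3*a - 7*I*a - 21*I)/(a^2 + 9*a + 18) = (a - 7*I)/(a + 6)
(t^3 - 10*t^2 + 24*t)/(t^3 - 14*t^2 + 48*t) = (t - 4)/(t - 8)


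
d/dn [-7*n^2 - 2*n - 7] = -14*n - 2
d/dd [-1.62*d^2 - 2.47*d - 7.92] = -3.24*d - 2.47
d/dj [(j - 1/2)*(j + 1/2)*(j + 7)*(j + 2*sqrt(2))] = 4*j^3 + 6*sqrt(2)*j^2 + 21*j^2 - j/2 + 28*sqrt(2)*j - 7/4 - sqrt(2)/2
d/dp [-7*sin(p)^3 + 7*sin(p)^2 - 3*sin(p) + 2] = (-21*sin(p)^2 + 14*sin(p) - 3)*cos(p)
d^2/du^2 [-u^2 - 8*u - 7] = -2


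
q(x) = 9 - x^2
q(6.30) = -30.69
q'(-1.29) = 2.58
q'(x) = -2*x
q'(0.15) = -0.30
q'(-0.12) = 0.24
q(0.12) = 8.99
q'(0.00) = 0.00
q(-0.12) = 8.99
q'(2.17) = -4.34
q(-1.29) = 7.34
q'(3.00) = -6.00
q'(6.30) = -12.60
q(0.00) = 9.00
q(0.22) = 8.95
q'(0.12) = -0.24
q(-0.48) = 8.77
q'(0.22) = -0.44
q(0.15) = 8.98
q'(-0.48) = 0.96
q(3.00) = 0.00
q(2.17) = 4.29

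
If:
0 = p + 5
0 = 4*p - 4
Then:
No Solution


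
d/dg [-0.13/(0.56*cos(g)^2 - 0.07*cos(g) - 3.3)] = (0.0091 - 0.1456*cos(g))*sin(g)/(-0.56*cos(g)^2 + 0.07*cos(g) + 3.3)^2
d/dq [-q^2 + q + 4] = 1 - 2*q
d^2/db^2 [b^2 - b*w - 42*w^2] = 2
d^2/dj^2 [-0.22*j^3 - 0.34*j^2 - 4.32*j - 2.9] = -1.32*j - 0.68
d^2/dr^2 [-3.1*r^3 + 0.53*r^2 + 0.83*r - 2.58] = 1.06 - 18.6*r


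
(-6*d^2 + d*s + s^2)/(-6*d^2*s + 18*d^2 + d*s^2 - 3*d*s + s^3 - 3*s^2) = 1/(s - 3)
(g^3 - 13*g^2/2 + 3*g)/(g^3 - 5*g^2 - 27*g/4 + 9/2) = 2*g/(2*g + 3)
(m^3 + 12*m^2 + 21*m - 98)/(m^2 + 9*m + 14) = (m^2 + 5*m - 14)/(m + 2)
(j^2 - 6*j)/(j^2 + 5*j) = (j - 6)/(j + 5)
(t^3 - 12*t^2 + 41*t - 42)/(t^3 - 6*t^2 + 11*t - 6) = (t - 7)/(t - 1)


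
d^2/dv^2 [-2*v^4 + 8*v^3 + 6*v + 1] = 24*v*(2 - v)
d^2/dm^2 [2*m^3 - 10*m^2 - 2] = 12*m - 20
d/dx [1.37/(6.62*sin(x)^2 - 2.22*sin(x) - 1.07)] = (3.0414 - 18.1388*sin(x))*cos(x)/(-6.62*sin(x)^2 + 2.22*sin(x) + 1.07)^2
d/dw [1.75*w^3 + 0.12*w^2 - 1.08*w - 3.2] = 5.25*w^2 + 0.24*w - 1.08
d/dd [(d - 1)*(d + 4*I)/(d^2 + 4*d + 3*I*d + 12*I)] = (d^2*(5 - I) + 32*I*d - 60 + 4*I)/(d^4 + d^3*(8 + 6*I) + d^2*(7 + 48*I) + d*(-72 + 96*I) - 144)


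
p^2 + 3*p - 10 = (p - 2)*(p + 5)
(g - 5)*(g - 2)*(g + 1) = g^3 - 6*g^2 + 3*g + 10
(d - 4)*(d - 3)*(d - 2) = d^3 - 9*d^2 + 26*d - 24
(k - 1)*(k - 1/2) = k^2 - 3*k/2 + 1/2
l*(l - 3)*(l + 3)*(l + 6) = l^4 + 6*l^3 - 9*l^2 - 54*l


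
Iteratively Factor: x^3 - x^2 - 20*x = (x - 5)*(x^2 + 4*x) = x*(x - 5)*(x + 4)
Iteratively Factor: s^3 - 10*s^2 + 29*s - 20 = (s - 5)*(s^2 - 5*s + 4) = (s - 5)*(s - 4)*(s - 1)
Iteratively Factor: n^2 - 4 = (n + 2)*(n - 2)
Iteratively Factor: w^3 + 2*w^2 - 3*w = (w + 3)*(w^2 - w) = w*(w + 3)*(w - 1)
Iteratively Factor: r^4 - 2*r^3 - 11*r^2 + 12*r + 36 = (r - 3)*(r^3 + r^2 - 8*r - 12) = (r - 3)*(r + 2)*(r^2 - r - 6) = (r - 3)*(r + 2)^2*(r - 3)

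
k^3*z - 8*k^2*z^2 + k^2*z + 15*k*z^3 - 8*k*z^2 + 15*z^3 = (k - 5*z)*(k - 3*z)*(k*z + z)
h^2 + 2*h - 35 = (h - 5)*(h + 7)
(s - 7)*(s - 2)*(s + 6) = s^3 - 3*s^2 - 40*s + 84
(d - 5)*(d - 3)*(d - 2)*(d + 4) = d^4 - 6*d^3 - 9*d^2 + 94*d - 120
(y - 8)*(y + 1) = y^2 - 7*y - 8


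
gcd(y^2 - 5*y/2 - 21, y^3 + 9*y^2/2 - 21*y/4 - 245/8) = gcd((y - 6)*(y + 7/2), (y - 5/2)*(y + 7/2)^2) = y + 7/2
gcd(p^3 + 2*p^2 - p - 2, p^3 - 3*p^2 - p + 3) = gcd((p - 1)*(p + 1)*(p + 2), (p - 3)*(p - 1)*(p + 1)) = p^2 - 1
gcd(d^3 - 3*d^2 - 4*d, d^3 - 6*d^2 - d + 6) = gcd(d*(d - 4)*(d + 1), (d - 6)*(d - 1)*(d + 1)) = d + 1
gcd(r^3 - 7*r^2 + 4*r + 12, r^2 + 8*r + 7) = r + 1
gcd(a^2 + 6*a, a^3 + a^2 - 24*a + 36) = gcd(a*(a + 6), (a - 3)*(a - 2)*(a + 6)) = a + 6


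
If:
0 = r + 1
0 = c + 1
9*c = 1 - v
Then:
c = -1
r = -1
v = 10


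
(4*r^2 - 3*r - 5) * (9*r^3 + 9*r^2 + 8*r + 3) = 36*r^5 + 9*r^4 - 40*r^3 - 57*r^2 - 49*r - 15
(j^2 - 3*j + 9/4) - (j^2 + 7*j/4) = 9/4 - 19*j/4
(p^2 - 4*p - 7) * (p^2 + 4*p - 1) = p^4 - 24*p^2 - 24*p + 7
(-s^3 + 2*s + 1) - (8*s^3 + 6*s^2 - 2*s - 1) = -9*s^3 - 6*s^2 + 4*s + 2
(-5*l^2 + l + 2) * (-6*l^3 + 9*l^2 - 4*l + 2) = 30*l^5 - 51*l^4 + 17*l^3 + 4*l^2 - 6*l + 4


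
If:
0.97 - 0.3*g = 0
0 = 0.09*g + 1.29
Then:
No Solution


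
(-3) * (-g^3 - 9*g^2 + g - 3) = 3*g^3 + 27*g^2 - 3*g + 9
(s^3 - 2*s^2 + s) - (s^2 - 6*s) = s^3 - 3*s^2 + 7*s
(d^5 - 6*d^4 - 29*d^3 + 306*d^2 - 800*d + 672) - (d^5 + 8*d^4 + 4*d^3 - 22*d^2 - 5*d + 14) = -14*d^4 - 33*d^3 + 328*d^2 - 795*d + 658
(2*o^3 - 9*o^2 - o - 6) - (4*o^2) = 2*o^3 - 13*o^2 - o - 6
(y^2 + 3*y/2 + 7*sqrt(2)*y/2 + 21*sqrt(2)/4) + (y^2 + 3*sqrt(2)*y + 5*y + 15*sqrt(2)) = 2*y^2 + 13*y/2 + 13*sqrt(2)*y/2 + 81*sqrt(2)/4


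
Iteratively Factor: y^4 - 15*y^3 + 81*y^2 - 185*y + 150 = (y - 3)*(y^3 - 12*y^2 + 45*y - 50) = (y - 5)*(y - 3)*(y^2 - 7*y + 10) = (y - 5)*(y - 3)*(y - 2)*(y - 5)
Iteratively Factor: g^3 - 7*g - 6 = (g - 3)*(g^2 + 3*g + 2) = (g - 3)*(g + 1)*(g + 2)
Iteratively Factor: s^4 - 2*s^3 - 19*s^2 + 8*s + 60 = (s + 2)*(s^3 - 4*s^2 - 11*s + 30) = (s - 5)*(s + 2)*(s^2 + s - 6) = (s - 5)*(s - 2)*(s + 2)*(s + 3)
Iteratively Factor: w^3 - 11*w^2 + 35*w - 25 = (w - 5)*(w^2 - 6*w + 5) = (w - 5)^2*(w - 1)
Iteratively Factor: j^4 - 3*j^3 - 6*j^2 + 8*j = (j + 2)*(j^3 - 5*j^2 + 4*j) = (j - 4)*(j + 2)*(j^2 - j) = j*(j - 4)*(j + 2)*(j - 1)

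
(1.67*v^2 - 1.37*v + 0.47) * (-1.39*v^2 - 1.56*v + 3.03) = -2.3213*v^4 - 0.7009*v^3 + 6.544*v^2 - 4.8843*v + 1.4241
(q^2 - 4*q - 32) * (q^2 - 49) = q^4 - 4*q^3 - 81*q^2 + 196*q + 1568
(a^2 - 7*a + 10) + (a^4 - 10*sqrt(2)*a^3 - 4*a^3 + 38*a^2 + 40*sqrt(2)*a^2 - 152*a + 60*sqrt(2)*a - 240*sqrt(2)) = a^4 - 10*sqrt(2)*a^3 - 4*a^3 + 39*a^2 + 40*sqrt(2)*a^2 - 159*a + 60*sqrt(2)*a - 240*sqrt(2) + 10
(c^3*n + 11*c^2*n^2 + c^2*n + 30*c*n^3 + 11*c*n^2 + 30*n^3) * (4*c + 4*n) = 4*c^4*n + 48*c^3*n^2 + 4*c^3*n + 164*c^2*n^3 + 48*c^2*n^2 + 120*c*n^4 + 164*c*n^3 + 120*n^4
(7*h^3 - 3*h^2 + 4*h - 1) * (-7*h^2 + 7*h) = -49*h^5 + 70*h^4 - 49*h^3 + 35*h^2 - 7*h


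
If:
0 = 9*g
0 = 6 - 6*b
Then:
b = 1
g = 0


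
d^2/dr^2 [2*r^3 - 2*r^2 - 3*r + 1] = 12*r - 4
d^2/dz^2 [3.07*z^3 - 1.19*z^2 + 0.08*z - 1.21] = 18.42*z - 2.38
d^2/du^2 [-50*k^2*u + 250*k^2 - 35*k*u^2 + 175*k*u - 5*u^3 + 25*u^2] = -70*k - 30*u + 50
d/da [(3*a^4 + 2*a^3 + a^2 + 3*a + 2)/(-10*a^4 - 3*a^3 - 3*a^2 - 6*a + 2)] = (11*a^6 + 2*a^5 + 33*a^4 + 98*a^3 + 33*a^2 + 16*a + 18)/(100*a^8 + 60*a^7 + 69*a^6 + 138*a^5 + 5*a^4 + 24*a^3 + 24*a^2 - 24*a + 4)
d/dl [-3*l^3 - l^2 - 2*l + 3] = -9*l^2 - 2*l - 2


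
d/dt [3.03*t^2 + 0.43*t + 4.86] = 6.06*t + 0.43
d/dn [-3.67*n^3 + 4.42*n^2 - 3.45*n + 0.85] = -11.01*n^2 + 8.84*n - 3.45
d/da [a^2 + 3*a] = 2*a + 3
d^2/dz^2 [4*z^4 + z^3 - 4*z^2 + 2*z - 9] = 48*z^2 + 6*z - 8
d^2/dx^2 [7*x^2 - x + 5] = 14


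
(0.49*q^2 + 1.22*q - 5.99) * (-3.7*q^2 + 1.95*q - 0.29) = -1.813*q^4 - 3.5585*q^3 + 24.3999*q^2 - 12.0343*q + 1.7371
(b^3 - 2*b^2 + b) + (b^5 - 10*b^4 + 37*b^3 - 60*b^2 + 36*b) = b^5 - 10*b^4 + 38*b^3 - 62*b^2 + 37*b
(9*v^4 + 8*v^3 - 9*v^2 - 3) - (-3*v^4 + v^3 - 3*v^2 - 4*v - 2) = 12*v^4 + 7*v^3 - 6*v^2 + 4*v - 1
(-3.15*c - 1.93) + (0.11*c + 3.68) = 1.75 - 3.04*c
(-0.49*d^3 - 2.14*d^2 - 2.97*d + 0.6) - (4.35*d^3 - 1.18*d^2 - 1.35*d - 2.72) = -4.84*d^3 - 0.96*d^2 - 1.62*d + 3.32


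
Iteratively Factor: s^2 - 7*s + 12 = (s - 3)*(s - 4)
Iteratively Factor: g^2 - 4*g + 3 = (g - 3)*(g - 1)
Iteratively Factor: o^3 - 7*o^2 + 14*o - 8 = (o - 4)*(o^2 - 3*o + 2) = (o - 4)*(o - 2)*(o - 1)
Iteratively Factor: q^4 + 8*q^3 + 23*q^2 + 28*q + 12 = (q + 2)*(q^3 + 6*q^2 + 11*q + 6) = (q + 2)^2*(q^2 + 4*q + 3) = (q + 2)^2*(q + 3)*(q + 1)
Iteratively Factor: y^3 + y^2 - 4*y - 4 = (y - 2)*(y^2 + 3*y + 2) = (y - 2)*(y + 2)*(y + 1)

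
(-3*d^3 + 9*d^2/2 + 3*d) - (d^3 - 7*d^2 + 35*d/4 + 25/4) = -4*d^3 + 23*d^2/2 - 23*d/4 - 25/4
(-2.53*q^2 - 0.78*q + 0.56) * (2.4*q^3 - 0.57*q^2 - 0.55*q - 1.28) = -6.072*q^5 - 0.4299*q^4 + 3.1801*q^3 + 3.3482*q^2 + 0.6904*q - 0.7168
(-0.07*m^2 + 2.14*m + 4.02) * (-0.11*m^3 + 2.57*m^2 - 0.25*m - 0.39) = 0.0077*m^5 - 0.4153*m^4 + 5.0751*m^3 + 9.8237*m^2 - 1.8396*m - 1.5678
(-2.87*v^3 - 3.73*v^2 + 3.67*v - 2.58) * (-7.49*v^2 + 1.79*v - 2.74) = 21.4963*v^5 + 22.8004*v^4 - 26.3012*v^3 + 36.1137*v^2 - 14.674*v + 7.0692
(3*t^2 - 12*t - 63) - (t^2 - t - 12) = 2*t^2 - 11*t - 51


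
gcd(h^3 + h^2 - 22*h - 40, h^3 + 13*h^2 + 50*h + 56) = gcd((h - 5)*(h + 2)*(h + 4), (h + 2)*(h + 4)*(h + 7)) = h^2 + 6*h + 8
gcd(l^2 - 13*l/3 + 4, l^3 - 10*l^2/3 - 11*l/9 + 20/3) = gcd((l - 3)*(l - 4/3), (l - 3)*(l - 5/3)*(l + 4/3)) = l - 3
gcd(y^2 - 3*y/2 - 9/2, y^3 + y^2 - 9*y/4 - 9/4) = y + 3/2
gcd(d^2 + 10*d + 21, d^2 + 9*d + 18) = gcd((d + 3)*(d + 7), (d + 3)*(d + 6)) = d + 3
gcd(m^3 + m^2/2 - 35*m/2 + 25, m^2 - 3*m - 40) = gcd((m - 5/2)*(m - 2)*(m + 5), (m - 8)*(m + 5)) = m + 5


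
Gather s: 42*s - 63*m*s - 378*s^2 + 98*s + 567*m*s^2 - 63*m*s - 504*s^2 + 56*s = s^2*(567*m - 882) + s*(196 - 126*m)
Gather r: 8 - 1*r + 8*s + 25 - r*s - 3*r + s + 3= r*(-s - 4) + 9*s + 36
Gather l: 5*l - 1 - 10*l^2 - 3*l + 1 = -10*l^2 + 2*l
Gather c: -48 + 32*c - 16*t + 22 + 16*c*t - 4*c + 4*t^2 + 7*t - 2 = c*(16*t + 28) + 4*t^2 - 9*t - 28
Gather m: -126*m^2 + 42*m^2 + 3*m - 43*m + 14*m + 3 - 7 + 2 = -84*m^2 - 26*m - 2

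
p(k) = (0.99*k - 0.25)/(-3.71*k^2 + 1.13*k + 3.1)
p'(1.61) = 0.45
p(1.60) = -0.29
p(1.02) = 1.93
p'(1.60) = 0.46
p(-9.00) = 0.03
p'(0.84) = 2.14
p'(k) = (0.99*k - 0.25)*(7.42*k - 1.13)/(-3.71*k^2 + 1.13*k + 3.1)^2 + 0.99/(-3.71*k^2 + 1.13*k + 3.1) = (3.6729*k^2 - 1.855*k + 3.3515)/(13.7641*k^4 - 8.3846*k^3 - 21.7251*k^2 + 7.006*k + 9.61)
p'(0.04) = 0.33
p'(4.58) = 0.01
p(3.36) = -0.09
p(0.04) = -0.07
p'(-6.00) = 0.01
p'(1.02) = 34.24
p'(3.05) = 0.04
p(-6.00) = 0.05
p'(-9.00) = 0.00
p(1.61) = -0.29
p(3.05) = -0.10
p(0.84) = 0.41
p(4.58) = -0.06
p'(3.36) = 0.03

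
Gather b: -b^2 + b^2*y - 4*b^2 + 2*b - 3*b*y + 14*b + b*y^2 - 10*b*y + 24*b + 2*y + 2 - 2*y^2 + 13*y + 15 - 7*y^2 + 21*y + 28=b^2*(y - 5) + b*(y^2 - 13*y + 40) - 9*y^2 + 36*y + 45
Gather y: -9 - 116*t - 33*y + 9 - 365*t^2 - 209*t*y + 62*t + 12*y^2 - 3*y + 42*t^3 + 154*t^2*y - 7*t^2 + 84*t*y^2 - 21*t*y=42*t^3 - 372*t^2 - 54*t + y^2*(84*t + 12) + y*(154*t^2 - 230*t - 36)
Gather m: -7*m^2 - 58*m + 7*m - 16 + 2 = -7*m^2 - 51*m - 14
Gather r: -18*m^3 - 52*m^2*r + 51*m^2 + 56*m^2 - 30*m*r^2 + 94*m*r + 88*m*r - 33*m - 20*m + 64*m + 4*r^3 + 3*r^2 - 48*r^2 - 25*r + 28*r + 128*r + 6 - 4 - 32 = -18*m^3 + 107*m^2 + 11*m + 4*r^3 + r^2*(-30*m - 45) + r*(-52*m^2 + 182*m + 131) - 30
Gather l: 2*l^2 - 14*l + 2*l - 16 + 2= 2*l^2 - 12*l - 14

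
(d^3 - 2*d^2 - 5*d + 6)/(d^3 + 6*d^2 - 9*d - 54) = (d^2 + d - 2)/(d^2 + 9*d + 18)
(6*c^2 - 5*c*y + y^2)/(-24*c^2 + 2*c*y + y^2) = (6*c^2 - 5*c*y + y^2)/(-24*c^2 + 2*c*y + y^2)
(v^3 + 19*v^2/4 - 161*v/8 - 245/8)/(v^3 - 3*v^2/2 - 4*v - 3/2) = (-8*v^3 - 38*v^2 + 161*v + 245)/(4*(-2*v^3 + 3*v^2 + 8*v + 3))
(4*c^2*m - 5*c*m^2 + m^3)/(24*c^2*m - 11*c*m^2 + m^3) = (4*c^2 - 5*c*m + m^2)/(24*c^2 - 11*c*m + m^2)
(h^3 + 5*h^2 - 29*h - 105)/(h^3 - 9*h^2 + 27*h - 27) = (h^3 + 5*h^2 - 29*h - 105)/(h^3 - 9*h^2 + 27*h - 27)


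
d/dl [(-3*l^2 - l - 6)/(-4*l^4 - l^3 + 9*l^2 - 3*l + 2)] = (-24*l^5 - 15*l^4 - 98*l^3 + 96*l - 20)/(16*l^8 + 8*l^7 - 71*l^6 + 6*l^5 + 71*l^4 - 58*l^3 + 45*l^2 - 12*l + 4)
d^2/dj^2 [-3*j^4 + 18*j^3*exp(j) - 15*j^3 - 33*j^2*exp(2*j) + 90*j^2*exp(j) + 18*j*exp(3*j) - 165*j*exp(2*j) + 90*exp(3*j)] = 18*j^3*exp(j) - 132*j^2*exp(2*j) + 198*j^2*exp(j) - 36*j^2 + 162*j*exp(3*j) - 924*j*exp(2*j) + 468*j*exp(j) - 90*j + 918*exp(3*j) - 726*exp(2*j) + 180*exp(j)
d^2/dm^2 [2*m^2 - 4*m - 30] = 4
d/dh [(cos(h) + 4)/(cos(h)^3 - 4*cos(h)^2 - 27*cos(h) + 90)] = (-61*cos(h)/2 + 4*cos(2*h) + cos(3*h)/2 - 194)*sin(h)/(cos(h)^3 - 4*cos(h)^2 - 27*cos(h) + 90)^2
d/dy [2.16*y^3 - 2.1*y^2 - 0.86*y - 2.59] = 6.48*y^2 - 4.2*y - 0.86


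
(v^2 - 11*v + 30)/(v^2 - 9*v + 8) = (v^2 - 11*v + 30)/(v^2 - 9*v + 8)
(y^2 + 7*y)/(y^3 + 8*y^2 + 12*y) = (y + 7)/(y^2 + 8*y + 12)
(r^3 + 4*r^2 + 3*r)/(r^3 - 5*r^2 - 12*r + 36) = r*(r + 1)/(r^2 - 8*r + 12)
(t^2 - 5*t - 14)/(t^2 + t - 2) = (t - 7)/(t - 1)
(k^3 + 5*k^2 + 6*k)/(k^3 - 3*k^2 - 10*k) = (k + 3)/(k - 5)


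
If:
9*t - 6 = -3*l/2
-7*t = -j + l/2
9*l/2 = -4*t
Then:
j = 118/23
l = -16/23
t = 18/23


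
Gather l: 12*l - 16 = 12*l - 16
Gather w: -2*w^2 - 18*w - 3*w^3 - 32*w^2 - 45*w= -3*w^3 - 34*w^2 - 63*w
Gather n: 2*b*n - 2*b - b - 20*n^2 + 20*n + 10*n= -3*b - 20*n^2 + n*(2*b + 30)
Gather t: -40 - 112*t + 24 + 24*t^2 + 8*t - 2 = 24*t^2 - 104*t - 18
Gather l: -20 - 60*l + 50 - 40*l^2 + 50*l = -40*l^2 - 10*l + 30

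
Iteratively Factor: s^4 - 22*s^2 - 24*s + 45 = (s - 1)*(s^3 + s^2 - 21*s - 45) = (s - 5)*(s - 1)*(s^2 + 6*s + 9) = (s - 5)*(s - 1)*(s + 3)*(s + 3)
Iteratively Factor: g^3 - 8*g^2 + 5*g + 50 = (g - 5)*(g^2 - 3*g - 10) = (g - 5)*(g + 2)*(g - 5)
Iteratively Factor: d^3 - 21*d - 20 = (d - 5)*(d^2 + 5*d + 4) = (d - 5)*(d + 4)*(d + 1)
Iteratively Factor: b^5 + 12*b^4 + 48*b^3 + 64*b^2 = (b + 4)*(b^4 + 8*b^3 + 16*b^2) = (b + 4)^2*(b^3 + 4*b^2) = b*(b + 4)^2*(b^2 + 4*b) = b*(b + 4)^3*(b)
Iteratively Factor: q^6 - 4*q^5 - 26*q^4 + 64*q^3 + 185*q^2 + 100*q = (q + 1)*(q^5 - 5*q^4 - 21*q^3 + 85*q^2 + 100*q) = (q - 5)*(q + 1)*(q^4 - 21*q^2 - 20*q) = (q - 5)^2*(q + 1)*(q^3 + 5*q^2 + 4*q) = (q - 5)^2*(q + 1)^2*(q^2 + 4*q) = (q - 5)^2*(q + 1)^2*(q + 4)*(q)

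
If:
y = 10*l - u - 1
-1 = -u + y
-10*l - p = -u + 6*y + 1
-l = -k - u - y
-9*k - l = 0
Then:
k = -1/80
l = 9/80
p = 17/16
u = 9/16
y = -7/16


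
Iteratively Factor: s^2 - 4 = (s + 2)*(s - 2)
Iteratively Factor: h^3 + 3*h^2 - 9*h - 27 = (h + 3)*(h^2 - 9) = (h - 3)*(h + 3)*(h + 3)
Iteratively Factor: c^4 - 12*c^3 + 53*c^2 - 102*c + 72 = (c - 3)*(c^3 - 9*c^2 + 26*c - 24) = (c - 3)^2*(c^2 - 6*c + 8) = (c - 4)*(c - 3)^2*(c - 2)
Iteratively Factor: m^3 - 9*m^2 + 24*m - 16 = (m - 4)*(m^2 - 5*m + 4) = (m - 4)*(m - 1)*(m - 4)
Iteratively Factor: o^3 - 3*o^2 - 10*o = (o + 2)*(o^2 - 5*o) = (o - 5)*(o + 2)*(o)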